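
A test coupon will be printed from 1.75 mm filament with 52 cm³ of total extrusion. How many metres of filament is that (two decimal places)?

21.62 m

A = π r² = π × 0.875² = 2.4053 mm².
Length = 52 cm³ / 2.4053 mm² = 52000 / 2.4053 = 21618.92 mm = 21.62 m.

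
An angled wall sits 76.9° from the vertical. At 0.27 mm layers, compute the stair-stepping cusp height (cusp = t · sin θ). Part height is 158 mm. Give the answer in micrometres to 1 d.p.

263.0 μm

h_c = t·sin θ = 0.27 × 0.9740 = 0.26298 mm (263.0 μm).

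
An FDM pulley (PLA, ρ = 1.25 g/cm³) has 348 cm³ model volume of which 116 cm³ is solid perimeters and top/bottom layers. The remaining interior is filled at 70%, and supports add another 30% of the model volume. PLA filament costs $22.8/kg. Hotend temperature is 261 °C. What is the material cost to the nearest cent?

$10.91

Interior volume: 348 − 116 → 232 cm³.
Deposited infill = 0.70 × 232, so 162.4 cm³.
Support: 0.30 × 348 → 104.4 cm³.
Deposited volume: 116 + 162.4 + 104.4 → 382.8 cm³.
Mass: 382.8 × 1.25 → 478.5 g.
At $22.8/kg: 478.5/1000 × 22.8 = $10.91.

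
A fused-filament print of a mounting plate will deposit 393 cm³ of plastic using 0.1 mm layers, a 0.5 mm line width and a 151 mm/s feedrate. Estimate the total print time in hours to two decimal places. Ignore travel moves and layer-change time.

14.46 hours

Extrusion cross-section: 0.1 × 0.5 → 0.05 mm².
Total extruded path = 393000/0.05 = 7860000 mm.
Time extruding: 7860000 / 151 → 52053 s.
In the requested units: 52053 s = 14.46 hours.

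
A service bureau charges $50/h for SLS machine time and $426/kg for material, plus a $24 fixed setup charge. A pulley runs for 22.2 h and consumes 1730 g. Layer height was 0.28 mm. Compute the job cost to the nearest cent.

Time charge = 50 × 22.2 = $1110.00.
Feedstock cost = 426 × 1730/1000 = $736.98.
Adding setup: 1110.00 + 736.98 + 24 → $1870.98.

$1870.98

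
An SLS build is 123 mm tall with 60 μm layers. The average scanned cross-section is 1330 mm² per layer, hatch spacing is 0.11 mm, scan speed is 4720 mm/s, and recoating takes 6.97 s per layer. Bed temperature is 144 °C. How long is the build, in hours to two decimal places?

5.43 hours

Layers = ⌈123/0.06⌉ = 2050.
Hatch length per layer: 1330 / 0.11 → 12090.9 mm.
Scan time per layer = 12090.9 / 4720, so 2.5616 s.
Layer cycle = 2.5616 + 6.97, so 9.5316 s.
2050 layers × 9.5316 s/layer = 19539.78 s, i.e. 5.43 hours.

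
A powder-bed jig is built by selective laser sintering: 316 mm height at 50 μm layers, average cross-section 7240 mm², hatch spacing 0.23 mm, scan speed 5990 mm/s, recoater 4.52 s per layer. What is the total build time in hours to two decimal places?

Layers = ⌈316/0.05⌉ = 6320.
Scan path per layer = 7240 / 0.23, so 31478.3 mm.
Laser time per layer = 31478.3 / 5990 = 5.2551 s.
Per-layer time = 5.2551 + 4.52, so 9.7751 s.
Total: 6320 × 9.7751 s = 61778.632 s → 17.16 hours.

17.16 hours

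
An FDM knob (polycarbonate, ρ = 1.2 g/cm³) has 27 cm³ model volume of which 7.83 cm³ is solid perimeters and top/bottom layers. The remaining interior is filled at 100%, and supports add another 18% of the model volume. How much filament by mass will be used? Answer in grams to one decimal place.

Infill region = 27 − 7.83 = 19.17 cm³.
Deposited infill = 1.00 × 19.17, so 19.17 cm³.
Support = 0.18 × 27, so 4.86 cm³.
Deposited volume: 7.83 + 19.17 + 4.86 → 31.86 cm³.
Mass = 31.86 × 1.2 = 38.232 g.

38.2 g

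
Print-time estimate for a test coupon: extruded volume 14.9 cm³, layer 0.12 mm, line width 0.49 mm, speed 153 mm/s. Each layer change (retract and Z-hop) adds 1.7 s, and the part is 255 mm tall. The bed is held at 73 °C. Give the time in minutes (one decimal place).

87.8 minutes

Bead cross-section: 0.12 × 0.49 → 0.0588 mm².
Total extruded path = 14900/0.0588 = 253401.4 mm.
Extrusion time: 253401.4 / 153 → 1656.2 s.
Layer count = ceil(255 / 0.12) = 2125.
Z-hop total: 2125 × 1.7 → 3612.5 s.
Altogether 1656.2 + 3612.5 = 5268.7 s, i.e. 87.8 minutes.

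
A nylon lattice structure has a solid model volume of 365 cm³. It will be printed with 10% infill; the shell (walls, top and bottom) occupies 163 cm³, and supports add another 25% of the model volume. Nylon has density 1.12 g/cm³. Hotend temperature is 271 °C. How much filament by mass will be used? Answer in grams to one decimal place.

307.4 g

Infill region: 365 − 163 → 202 cm³.
Infill volume: 0.10 × 202 → 20.2 cm³.
Support = 0.25 × 365, so 91.25 cm³.
Total extruded = 163 + 20.2 + 91.25 = 274.45 cm³.
Mass = 274.45 × 1.12, so 307.384 g.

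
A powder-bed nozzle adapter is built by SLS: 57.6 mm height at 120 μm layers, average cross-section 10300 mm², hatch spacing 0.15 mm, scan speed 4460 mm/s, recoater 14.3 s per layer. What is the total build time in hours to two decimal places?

3.96 hours

Layers = ⌈57.6/0.12⌉ = 480.
Scan path per layer = 10300 / 0.15 = 68666.7 mm.
Laser time per layer = 68666.7 / 4460, so 15.3961 s.
Per-layer time = 15.3961 + 14.3, so 29.6961 s.
Build time = 480 × 29.6961 = 14254.128 s = 3.96 hours.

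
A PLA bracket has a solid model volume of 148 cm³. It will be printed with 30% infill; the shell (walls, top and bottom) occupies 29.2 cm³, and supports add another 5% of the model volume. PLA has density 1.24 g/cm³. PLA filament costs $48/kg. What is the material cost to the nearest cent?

$4.30

Interior volume = 148 − 29.2, so 118.8 cm³.
Deposited infill = 0.30 × 118.8, so 35.64 cm³.
Support: 0.05 × 148 → 7.4 cm³.
Total extruded: 29.2 + 35.64 + 7.4 → 72.24 cm³.
Mass: 72.24 × 1.24 → 89.5776 g.
Cost = 89.5776 g / 1000 × $48/kg = $4.30.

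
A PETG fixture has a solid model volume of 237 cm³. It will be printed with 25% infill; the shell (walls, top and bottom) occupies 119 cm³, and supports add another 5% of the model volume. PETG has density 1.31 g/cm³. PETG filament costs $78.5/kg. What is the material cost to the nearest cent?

Interior volume = 237 − 119, so 118 cm³.
Infill deposited = 0.25 × 118, so 29.5 cm³.
Support = 0.05 × 237 = 11.85 cm³.
Total printed volume = 119 + 29.5 + 11.85, so 160.35 cm³.
Mass: 160.35 × 1.31 → 210.0585 g.
Cost = 210.0585 g / 1000 × $78.5/kg = $16.49.

$16.49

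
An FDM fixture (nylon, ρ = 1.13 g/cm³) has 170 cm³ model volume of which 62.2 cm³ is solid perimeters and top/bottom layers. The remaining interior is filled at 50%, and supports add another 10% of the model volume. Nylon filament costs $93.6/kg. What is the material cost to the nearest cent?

Interior volume = 170 − 62.2, so 107.8 cm³.
Infill deposited = 0.50 × 107.8, so 53.9 cm³.
Support = 0.10 × 170, so 17 cm³.
Deposited volume = 62.2 + 53.9 + 17 = 133.1 cm³.
Mass = 133.1 × 1.13, so 150.403 g.
Cost = 150.403 g / 1000 × $93.6/kg = $14.08.

$14.08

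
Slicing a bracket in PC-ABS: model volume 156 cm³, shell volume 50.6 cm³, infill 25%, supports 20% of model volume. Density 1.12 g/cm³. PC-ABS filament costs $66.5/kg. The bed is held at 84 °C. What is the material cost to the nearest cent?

$8.06

Interior volume: 156 − 50.6 → 105.4 cm³.
Infill deposited = 0.25 × 105.4, so 26.35 cm³.
Support = 0.20 × 156 = 31.2 cm³.
Total printed volume: 50.6 + 26.35 + 31.2 → 108.15 cm³.
Mass: 108.15 × 1.12 → 121.128 g.
Cost = 121.128 g / 1000 × $66.5/kg = $8.06.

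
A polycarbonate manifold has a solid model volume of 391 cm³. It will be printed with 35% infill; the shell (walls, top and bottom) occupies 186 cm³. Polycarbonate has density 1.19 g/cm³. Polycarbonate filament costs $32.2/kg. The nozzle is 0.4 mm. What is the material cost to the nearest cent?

Infill region: 391 − 186 → 205 cm³.
Deposited infill = 0.35 × 205 = 71.75 cm³.
Total extruded: 186 + 71.75 → 257.75 cm³.
Mass = 257.75 × 1.19 = 306.7225 g.
Cost = 306.7225 g / 1000 × $32.2/kg = $9.88.

$9.88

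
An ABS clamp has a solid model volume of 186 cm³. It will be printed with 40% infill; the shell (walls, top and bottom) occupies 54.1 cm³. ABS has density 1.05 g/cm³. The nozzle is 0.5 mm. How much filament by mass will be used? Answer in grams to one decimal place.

112.2 g

Volume inside the shell = 186 − 54.1, so 131.9 cm³.
Infill volume = 0.40 × 131.9 = 52.76 cm³.
Deposited volume = 54.1 + 52.76 = 106.86 cm³.
Mass: 106.86 × 1.05 → 112.203 g.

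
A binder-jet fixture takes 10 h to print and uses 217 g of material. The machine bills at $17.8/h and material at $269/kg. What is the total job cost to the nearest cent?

Time charge: 17.8 × 10 → $178.00.
Feedstock cost = 269 × 217/1000 = $58.373.
Total = 178.00 + 58.373 = 236.373 ≈ $236.37.

$236.37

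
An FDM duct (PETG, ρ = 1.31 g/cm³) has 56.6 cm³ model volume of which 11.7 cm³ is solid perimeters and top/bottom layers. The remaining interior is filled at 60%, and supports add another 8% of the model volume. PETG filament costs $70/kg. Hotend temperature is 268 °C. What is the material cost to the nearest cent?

$3.96

Volume inside the shell = 56.6 − 11.7 = 44.9 cm³.
Deposited infill: 0.60 × 44.9 → 26.94 cm³.
Support: 0.08 × 56.6 → 4.528 cm³.
Total extruded: 11.7 + 26.94 + 4.528 → 43.168 cm³.
Mass: 43.168 × 1.31 → 56.55008 g.
At $70/kg: 56.55008/1000 × 70 = $3.96.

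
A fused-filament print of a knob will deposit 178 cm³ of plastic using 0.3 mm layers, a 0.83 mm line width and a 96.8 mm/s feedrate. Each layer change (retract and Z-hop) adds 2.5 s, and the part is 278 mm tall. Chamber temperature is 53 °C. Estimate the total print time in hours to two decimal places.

Line area = 0.3 × 0.83, so 0.249 mm².
Total extruded path = 178000/0.249 = 714859.4 mm.
Time extruding = 714859.4 / 96.8 = 7384.9 s.
Layer count = ceil(278 / 0.3) = 927.
Non-print overhead: 927 × 2.5 → 2317.5 s.
Total = 7384.9 + 2317.5 = 9702.4 s = 2.70 hours.

2.70 hours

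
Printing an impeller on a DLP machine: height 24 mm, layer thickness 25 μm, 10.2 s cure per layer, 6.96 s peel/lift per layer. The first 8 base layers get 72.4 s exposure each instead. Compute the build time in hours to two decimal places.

Layers = ⌈24/0.025⌉ = 960.
Base layers = 8 × (72.4 + 6.96), so 634.88 s.
Remaining layers = 952 × (10.2 + 6.96), so 16336.32 s.
Total = 634.88 + 16336.32 = 16971.2 s = 4.71 hours.

4.71 hours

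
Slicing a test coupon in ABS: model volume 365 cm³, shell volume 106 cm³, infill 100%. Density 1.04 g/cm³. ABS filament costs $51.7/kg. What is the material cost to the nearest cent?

Infill region: 365 − 106 → 259 cm³.
Deposited infill = 1.00 × 259, so 259 cm³.
Total extruded: 106 + 259 → 365 cm³.
Mass: 365 × 1.04 → 379.6 g.
At $51.7/kg: 379.6/1000 × 51.7 = $19.63.

$19.63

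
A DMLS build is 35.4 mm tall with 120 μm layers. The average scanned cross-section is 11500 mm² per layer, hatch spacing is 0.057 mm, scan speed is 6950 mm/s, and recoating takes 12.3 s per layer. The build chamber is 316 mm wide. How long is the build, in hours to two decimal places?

3.39 hours

Layers = ⌈35.4/0.12⌉ = 295.
Scan path per layer = 11500 / 0.057, so 201754.4 mm.
Scan time per layer = 201754.4 / 6950, so 29.0294 s.
Time per layer: 29.0294 + 12.3 → 41.3294 s.
Total: 295 × 41.3294 s = 12192.173 s → 3.39 hours.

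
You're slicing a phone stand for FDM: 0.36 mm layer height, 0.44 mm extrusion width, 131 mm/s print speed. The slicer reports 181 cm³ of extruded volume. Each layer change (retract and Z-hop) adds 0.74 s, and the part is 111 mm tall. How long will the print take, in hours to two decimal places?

Bead cross-section = 0.36 × 0.44, so 0.1584 mm².
Toolpath length = 181 cm³ / 0.1584 mm² = 181000 / 0.1584 = 1142676.8 mm.
Time extruding: 1142676.8 / 131 → 8722.7 s.
Layer count = ceil(111 / 0.36) = 309.
Non-print overhead: 309 × 0.74 → 228.66 s.
Altogether 8722.7 + 228.66 = 8951.36 s, i.e. 2.49 hours.

2.49 hours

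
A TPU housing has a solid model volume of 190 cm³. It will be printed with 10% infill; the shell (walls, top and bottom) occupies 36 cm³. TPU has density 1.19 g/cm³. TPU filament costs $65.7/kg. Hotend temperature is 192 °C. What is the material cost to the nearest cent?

Volume inside the shell = 190 − 36 = 154 cm³.
Infill volume: 0.10 × 154 → 15.4 cm³.
Deposited volume = 36 + 15.4, so 51.4 cm³.
Mass = 51.4 × 1.19, so 61.166 g.
Cost = 61.166 g / 1000 × $65.7/kg = $4.02.

$4.02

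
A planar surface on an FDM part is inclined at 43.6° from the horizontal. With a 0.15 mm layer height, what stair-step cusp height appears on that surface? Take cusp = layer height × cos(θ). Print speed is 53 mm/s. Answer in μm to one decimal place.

cos(43.6°) = 0.7242, so cusp = 0.15 × 0.7242 = 0.10863 mm → 108.6 μm.

108.6 μm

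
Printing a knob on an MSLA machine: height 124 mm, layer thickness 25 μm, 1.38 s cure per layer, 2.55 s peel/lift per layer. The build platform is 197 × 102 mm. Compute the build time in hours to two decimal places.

Layers = ⌈124/0.025⌉ = 4960.
Per-layer time = 1.38 + 2.55, so 3.93 s.
Build time: 4960 × 3.93 s = 19492.8 s, i.e. 5.41 hours.

5.41 hours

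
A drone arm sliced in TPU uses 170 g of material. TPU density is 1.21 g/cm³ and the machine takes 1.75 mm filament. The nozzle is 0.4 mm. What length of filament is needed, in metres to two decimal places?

58.41 m

Extruded volume: 170/1.21 = 140.4959 cm³ (140495.9 mm³).
A = π r² = π × 0.875² = 2.4053 mm².
Length = 140495.9 / 2.4053 = 58410.97 mm = 58.41 m.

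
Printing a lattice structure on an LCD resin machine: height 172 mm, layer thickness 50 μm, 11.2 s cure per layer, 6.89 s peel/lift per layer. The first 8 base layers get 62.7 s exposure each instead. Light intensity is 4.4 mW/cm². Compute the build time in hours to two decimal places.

Number of layers: 172 / 0.05 → 3440 (rounded up).
Base layers = 8 × (62.7 + 6.89), so 556.72 s.
Regular layers = 3432 × (11.2 + 6.89) = 62084.88 s.
Sum: 556.72 + 62084.88 = 62641.6 s → 17.40 hours.

17.40 hours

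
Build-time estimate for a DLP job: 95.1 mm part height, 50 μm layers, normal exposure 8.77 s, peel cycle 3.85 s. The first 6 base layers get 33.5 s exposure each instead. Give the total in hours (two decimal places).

Number of layers: 95.1 / 0.05 → 1902 (rounded up).
Bottom layers = 6 × (33.5 + 3.85), so 224.1 s.
Regular layers = 1896 × (8.77 + 3.85) = 23927.52 s.
Sum: 224.1 + 23927.52 = 24151.62 s → 6.71 hours.

6.71 hours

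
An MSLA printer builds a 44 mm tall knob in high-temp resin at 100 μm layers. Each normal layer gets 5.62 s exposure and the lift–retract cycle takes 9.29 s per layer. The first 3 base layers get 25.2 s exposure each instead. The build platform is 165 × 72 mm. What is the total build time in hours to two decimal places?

Number of layers: 44 / 0.1 → 440 (rounded up).
Burn-in layers = 3 × (25.2 + 9.29) = 103.47 s.
Normal layers = 437 × (5.62 + 9.29) = 6515.67 s.
Total = 103.47 + 6515.67 = 6619.14 s = 1.84 hours.

1.84 hours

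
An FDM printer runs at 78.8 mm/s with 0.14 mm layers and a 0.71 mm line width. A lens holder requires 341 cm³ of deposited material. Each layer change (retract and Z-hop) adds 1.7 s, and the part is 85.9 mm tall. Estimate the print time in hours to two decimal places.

Line area = 0.14 × 0.71 = 0.0994 mm².
Total extruded path = 341000/0.0994 = 3430583.5 mm.
Extrusion time = 3430583.5 / 78.8 = 43535.3 s.
Layer count = ceil(85.9 / 0.14) = 614.
Z-hop total: 614 × 1.7 → 1043.8 s.
Altogether 43535.3 + 1043.8 = 44579.1 s, i.e. 12.38 hours.

12.38 hours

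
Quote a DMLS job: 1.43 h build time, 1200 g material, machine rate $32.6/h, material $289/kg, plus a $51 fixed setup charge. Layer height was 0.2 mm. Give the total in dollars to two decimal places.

Time charge = 32.6 × 1.43 = $46.618.
Feedstock cost = 289 × 1200/1000 = $346.80.
Total = 46.618 + 346.80 + 51 = 444.418 ≈ $444.42.

$444.42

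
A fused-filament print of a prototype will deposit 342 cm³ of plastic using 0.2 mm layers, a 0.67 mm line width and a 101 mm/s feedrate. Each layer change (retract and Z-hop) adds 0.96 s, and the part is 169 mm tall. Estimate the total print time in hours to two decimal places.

Extrusion cross-section = 0.2 × 0.67, so 0.134 mm².
Toolpath length = 342 cm³ / 0.134 mm² = 342000 / 0.134 = 2552238.8 mm.
Extrusion time = 2552238.8 / 101, so 25269.7 s.
Number of layers: 169 / 0.2 → 845 (rounded up).
Layer-change overhead: 845 × 0.96 → 811.2 s.
Altogether 25269.7 + 811.2 = 26080.9 s, i.e. 7.24 hours.

7.24 hours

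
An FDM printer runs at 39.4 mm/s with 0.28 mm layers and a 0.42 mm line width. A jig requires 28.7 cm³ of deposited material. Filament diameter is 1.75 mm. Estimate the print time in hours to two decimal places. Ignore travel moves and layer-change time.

1.72 hours

Bead cross-section: 0.28 × 0.42 → 0.1176 mm².
Toolpath length = 28.7 cm³ / 0.1176 mm² = 28700 / 0.1176 = 244047.6 mm.
Extrusion time: 244047.6 / 39.4 → 6194.1 s.
6194.1 s = 1.72 hours.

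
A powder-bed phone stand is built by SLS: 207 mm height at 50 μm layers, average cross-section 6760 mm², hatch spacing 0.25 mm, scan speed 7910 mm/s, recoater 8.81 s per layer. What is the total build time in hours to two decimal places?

14.06 hours

Layer count = ceil(207 / 0.05) = 4140.
Scan path per layer = 6760 / 0.25, so 27040 mm.
Per-layer scan time = 27040 / 7910 = 3.4185 s.
Layer cycle = 3.4185 + 8.81 = 12.2285 s.
Build time = 4140 × 12.2285 = 50625.99 s = 14.06 hours.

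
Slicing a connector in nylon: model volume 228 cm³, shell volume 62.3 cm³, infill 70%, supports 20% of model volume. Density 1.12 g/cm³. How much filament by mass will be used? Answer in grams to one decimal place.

250.8 g

Volume inside the shell = 228 − 62.3 = 165.7 cm³.
Infill deposited: 0.70 × 165.7 → 115.99 cm³.
Support = 0.20 × 228 = 45.6 cm³.
Total printed volume = 62.3 + 115.99 + 45.6 = 223.89 cm³.
Mass = 223.89 × 1.12 = 250.7568 g.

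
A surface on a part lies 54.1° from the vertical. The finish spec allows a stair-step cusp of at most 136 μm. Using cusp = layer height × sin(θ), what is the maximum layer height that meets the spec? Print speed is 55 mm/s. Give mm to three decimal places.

0.168 mm

Layer height = cusp / sin(54.1°) = 0.136 / 0.8100 = 0.168 mm.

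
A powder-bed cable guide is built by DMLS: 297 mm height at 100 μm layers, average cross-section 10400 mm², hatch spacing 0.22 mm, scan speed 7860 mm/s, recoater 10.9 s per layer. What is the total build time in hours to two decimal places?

Layers = ⌈297/0.1⌉ = 2970.
Scan path per layer = 10400 / 0.22 = 47272.7 mm.
Laser time per layer = 47272.7 / 7860 = 6.0143 s.
Time per layer: 6.0143 + 10.9 → 16.9143 s.
Total: 2970 × 16.9143 s = 50235.471 s → 13.95 hours.

13.95 hours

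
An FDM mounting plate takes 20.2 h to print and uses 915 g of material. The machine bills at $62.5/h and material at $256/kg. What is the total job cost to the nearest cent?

$1496.74

Machine-time cost = 62.5 × 20.2, so $1262.50.
Material charge: 256 × 915/1000 → $234.24.
Job cost: 1262.50 + 234.24 = $1496.74.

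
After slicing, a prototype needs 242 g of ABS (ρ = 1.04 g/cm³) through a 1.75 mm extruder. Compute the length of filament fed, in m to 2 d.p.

96.74 m

Extruded volume: 242/1.04 = 232.6923 cm³ (232692.3 mm³).
Cross-section of 1.75 mm filament: π·(1.75/2)² = 2.4053 mm².
Length = 232692.3 / 2.4053 = 96741.49 mm = 96.74 m.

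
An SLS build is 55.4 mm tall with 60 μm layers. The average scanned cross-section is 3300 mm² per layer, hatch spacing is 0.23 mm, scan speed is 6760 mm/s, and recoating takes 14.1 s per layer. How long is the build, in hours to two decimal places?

Number of layers: 55.4 / 0.06 → 924 (rounded up).
Per-layer scan distance = 3300 / 0.23, so 14347.8 mm.
Scan time per layer: 14347.8 / 6760 → 2.1225 s.
Time per layer = 2.1225 + 14.1, so 16.2225 s.
Total: 924 × 16.2225 s = 14989.59 s → 4.16 hours.

4.16 hours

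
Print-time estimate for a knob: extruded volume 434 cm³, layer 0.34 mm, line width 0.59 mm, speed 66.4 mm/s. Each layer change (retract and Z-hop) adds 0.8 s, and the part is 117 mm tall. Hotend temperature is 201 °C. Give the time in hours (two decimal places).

Line area: 0.34 × 0.59 → 0.2006 mm².
Total extruded path = 434000/0.2006 = 2163509.5 mm.
Print-move time = 2163509.5 / 66.4 = 32583 s.
Number of layers: 117 / 0.34 → 345 (rounded up).
Non-print overhead = 345 × 0.8, so 276 s.
Total = 32583 + 276 = 32859 s = 9.13 hours.

9.13 hours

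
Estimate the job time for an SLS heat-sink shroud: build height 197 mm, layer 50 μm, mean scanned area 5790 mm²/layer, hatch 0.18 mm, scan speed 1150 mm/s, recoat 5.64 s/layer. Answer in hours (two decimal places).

36.79 hours

Layer count = ceil(197 / 0.05) = 3940.
Hatch length per layer: 5790 / 0.18 → 32166.7 mm.
Laser time per layer = 32166.7 / 1150, so 27.971 s.
Layer cycle = 27.971 + 5.64 = 33.611 s.
Build time = 3940 × 33.611 = 132427.34 s = 36.79 hours.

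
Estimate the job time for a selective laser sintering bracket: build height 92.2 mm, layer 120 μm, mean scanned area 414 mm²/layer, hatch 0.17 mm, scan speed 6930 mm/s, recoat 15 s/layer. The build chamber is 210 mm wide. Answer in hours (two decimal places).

Layers = ⌈92.2/0.12⌉ = 769.
Scan path per layer = 414 / 0.17, so 2435.3 mm.
Laser time per layer = 2435.3 / 6930 = 0.3514 s.
Per-layer time = 0.3514 + 15, so 15.3514 s.
Total: 769 × 15.3514 s = 11805.2266 s → 3.28 hours.

3.28 hours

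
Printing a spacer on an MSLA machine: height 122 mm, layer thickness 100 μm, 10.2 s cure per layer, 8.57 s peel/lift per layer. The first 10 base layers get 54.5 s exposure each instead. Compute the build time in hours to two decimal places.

Number of layers: 122 / 0.1 → 1220 (rounded up).
Base layers = 10 × (54.5 + 8.57) = 630.7 s.
Normal layers = 1210 × (10.2 + 8.57) = 22711.7 s.
Total = 630.7 + 22711.7 = 23342.4 s = 6.48 hours.

6.48 hours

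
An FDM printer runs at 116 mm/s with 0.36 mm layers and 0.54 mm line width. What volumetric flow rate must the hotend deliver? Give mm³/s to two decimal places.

Extrusion cross-section = 0.36 × 0.54, so 0.1944 mm².
Volumetric flow = 116 × 0.1944 = 22.55 mm³/s.

22.55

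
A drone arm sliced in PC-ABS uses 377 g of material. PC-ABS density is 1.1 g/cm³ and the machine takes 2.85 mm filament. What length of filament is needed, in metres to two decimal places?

53.72 m

Extruded volume: 377/1.1 = 342.7273 cm³ (342727.3 mm³).
Filament cross-section = π × (2.85/2)² = 6.3794 mm².
Length = 342727.3 / 6.3794 = 53724.06 mm = 53.72 m.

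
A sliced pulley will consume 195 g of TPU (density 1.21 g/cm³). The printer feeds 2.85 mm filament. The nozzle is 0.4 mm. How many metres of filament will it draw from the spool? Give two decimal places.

Extruded volume: 195/1.21 = 161.157 cm³ (161157 mm³).
Cross-section of 2.85 mm filament: π·(2.85/2)² = 6.3794 mm².
L = V/A = 161157/6.3794 = 25262.09 mm → 25.26 m.

25.26 m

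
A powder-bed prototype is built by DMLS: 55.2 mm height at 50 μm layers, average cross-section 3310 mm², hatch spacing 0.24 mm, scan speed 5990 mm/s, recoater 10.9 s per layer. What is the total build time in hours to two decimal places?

Layer count = ceil(55.2 / 0.05) = 1104.
Hatch length per layer = 3310 / 0.24, so 13791.7 mm.
Scan time per layer = 13791.7 / 5990 = 2.3025 s.
Time per layer = 2.3025 + 10.9 = 13.2025 s.
Total: 1104 × 13.2025 s = 14575.56 s → 4.05 hours.

4.05 hours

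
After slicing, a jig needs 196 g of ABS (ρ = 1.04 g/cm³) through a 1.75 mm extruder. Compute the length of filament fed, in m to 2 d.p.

78.35 m

Volume = 196 g / 1.04 g·cm⁻³ = 188.4615 cm³ = 188461.5 mm³.
Cross-section of 1.75 mm filament: π·(1.75/2)² = 2.4053 mm².
Length = 188461.5 / 2.4053 = 78352.6 mm = 78.35 m.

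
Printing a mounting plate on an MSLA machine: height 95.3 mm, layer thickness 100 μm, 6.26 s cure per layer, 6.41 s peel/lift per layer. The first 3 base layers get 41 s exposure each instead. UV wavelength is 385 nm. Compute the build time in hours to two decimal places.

3.38 hours

Layers = ⌈95.3/0.1⌉ = 953.
Bottom layers: 3 × (41 + 6.41) → 142.23 s.
Remaining layers: 950 × (6.26 + 6.41) → 12036.5 s.
Sum: 142.23 + 12036.5 = 12178.73 s → 3.38 hours.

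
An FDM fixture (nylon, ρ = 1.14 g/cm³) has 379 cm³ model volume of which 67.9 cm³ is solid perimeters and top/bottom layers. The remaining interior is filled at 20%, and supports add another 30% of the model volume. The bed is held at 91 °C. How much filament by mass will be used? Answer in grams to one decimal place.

278.0 g

Infill region: 379 − 67.9 → 311.1 cm³.
Infill deposited: 0.20 × 311.1 → 62.22 cm³.
Support = 0.30 × 379 = 113.7 cm³.
Total extruded = 67.9 + 62.22 + 113.7, so 243.82 cm³.
Mass: 243.82 × 1.14 → 277.9548 g.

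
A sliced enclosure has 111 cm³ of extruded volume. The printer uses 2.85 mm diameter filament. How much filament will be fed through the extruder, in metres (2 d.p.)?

17.40 m

A = π r² = π × 1.425² = 6.3794 mm².
Length = 111 cm³ / 6.3794 mm² = 111000 / 6.3794 = 17399.76 mm = 17.40 m.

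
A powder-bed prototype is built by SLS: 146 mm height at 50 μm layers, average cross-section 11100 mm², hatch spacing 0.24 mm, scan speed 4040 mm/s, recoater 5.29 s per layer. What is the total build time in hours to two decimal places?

Layer count = ceil(146 / 0.05) = 2920.
Scan path per layer: 11100 / 0.24 → 46250 mm.
Laser time per layer = 46250 / 4040 = 11.448 s.
Per-layer time = 11.448 + 5.29 = 16.738 s.
Total: 2920 × 16.738 s = 48874.96 s → 13.58 hours.

13.58 hours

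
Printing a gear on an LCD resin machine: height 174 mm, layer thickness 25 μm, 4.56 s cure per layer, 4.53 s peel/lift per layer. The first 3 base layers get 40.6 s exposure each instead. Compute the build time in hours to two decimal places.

17.60 hours

Number of layers: 174 / 0.025 → 6960 (rounded up).
Bottom layers = 3 × (40.6 + 4.53) = 135.39 s.
Remaining layers = 6957 × (4.56 + 4.53), so 63239.13 s.
Total = 135.39 + 63239.13 = 63374.52 s = 17.60 hours.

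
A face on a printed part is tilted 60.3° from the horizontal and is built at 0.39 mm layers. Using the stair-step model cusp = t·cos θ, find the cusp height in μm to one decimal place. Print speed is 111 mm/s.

193.2 μm

cos(60.3°) = 0.4955, so cusp = 0.39 × 0.4955 = 0.193245 mm → 193.2 μm.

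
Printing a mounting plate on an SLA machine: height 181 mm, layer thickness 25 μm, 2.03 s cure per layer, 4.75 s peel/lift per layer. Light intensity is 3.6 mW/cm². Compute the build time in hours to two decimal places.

Number of layers: 181 / 0.025 → 7240 (rounded up).
Cycle time: 2.03 + 4.75 → 6.78 s.
Total = 7240 × 6.78 = 49087.2 s = 13.64 hours.

13.64 hours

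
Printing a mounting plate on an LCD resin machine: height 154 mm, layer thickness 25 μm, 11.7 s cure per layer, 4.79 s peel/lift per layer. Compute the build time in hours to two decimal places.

28.22 hours

Number of layers: 154 / 0.025 → 6160 (rounded up).
Each layer takes = 11.7 + 4.79 = 16.49 s.
Total = 6160 × 16.49 = 101578.4 s = 28.22 hours.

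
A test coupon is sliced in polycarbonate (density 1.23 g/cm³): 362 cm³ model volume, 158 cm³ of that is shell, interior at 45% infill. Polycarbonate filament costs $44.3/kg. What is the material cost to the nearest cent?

$13.61

Interior volume = 362 − 158, so 204 cm³.
Infill deposited: 0.45 × 204 → 91.8 cm³.
Total extruded = 158 + 91.8, so 249.8 cm³.
Mass: 249.8 × 1.23 → 307.254 g.
Cost = 307.254 g / 1000 × $44.3/kg = $13.61.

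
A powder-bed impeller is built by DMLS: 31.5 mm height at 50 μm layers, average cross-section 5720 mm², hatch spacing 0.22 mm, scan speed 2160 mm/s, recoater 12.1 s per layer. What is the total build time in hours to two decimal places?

Layer count = ceil(31.5 / 0.05) = 630.
Hatch length per layer = 5720 / 0.22, so 26000 mm.
Laser time per layer: 26000 / 2160 → 12.037 s.
Time per layer = 12.037 + 12.1, so 24.137 s.
Build time = 630 × 24.137 = 15206.31 s = 4.22 hours.

4.22 hours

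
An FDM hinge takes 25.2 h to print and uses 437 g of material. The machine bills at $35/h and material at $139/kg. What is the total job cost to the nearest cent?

$942.74

Time charge = 35 × 25.2, so $882.00.
Feedstock cost = 139 × 437/1000 = $60.743.
Total = 882.00 + 60.743 = 942.743 ≈ $942.74.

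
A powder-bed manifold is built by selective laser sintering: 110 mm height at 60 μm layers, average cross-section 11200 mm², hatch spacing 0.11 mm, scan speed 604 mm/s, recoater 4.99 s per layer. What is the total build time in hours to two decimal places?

88.42 hours

Number of layers: 110 / 0.06 → 1834 (rounded up).
Scan path per layer = 11200 / 0.11 = 101818.2 mm.
Laser time per layer = 101818.2 / 604 = 168.5732 s.
Layer cycle = 168.5732 + 4.99 = 173.5632 s.
Total: 1834 × 173.5632 s = 318314.9088 s → 88.42 hours.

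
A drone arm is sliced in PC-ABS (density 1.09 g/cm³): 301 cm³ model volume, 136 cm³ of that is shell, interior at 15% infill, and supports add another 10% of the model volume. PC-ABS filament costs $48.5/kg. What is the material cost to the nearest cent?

$10.09

Volume inside the shell = 301 − 136, so 165 cm³.
Deposited infill: 0.15 × 165 → 24.75 cm³.
Support = 0.10 × 301 = 30.1 cm³.
Total printed volume = 136 + 24.75 + 30.1, so 190.85 cm³.
Mass = 190.85 × 1.09 = 208.0265 g.
At $48.5/kg: 208.0265/1000 × 48.5 = $10.09.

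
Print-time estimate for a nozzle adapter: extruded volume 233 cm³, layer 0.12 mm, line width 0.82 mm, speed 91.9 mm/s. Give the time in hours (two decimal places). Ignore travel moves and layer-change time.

Line area = 0.12 × 0.82 = 0.0984 mm².
Path length: 233000 mm³ / 0.0984 mm² → 2367886.2 mm.
Time extruding = 2367886.2 / 91.9, so 25765.9 s.
In the requested units: 25765.9 s = 7.16 hours.

7.16 hours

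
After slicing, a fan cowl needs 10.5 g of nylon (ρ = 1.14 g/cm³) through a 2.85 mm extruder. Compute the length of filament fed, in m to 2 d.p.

Volume = 10.5 g / 1.14 g·cm⁻³ = 9.2105 cm³ = 9210.5 mm³.
A = π r² = π × 1.425² = 6.3794 mm².
L = V/A = 9210.5/6.3794 = 1443.79 mm → 1.44 m.

1.44 m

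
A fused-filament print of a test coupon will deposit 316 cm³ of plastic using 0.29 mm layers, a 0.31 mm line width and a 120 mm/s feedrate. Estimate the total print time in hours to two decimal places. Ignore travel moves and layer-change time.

8.14 hours

Extrusion cross-section = 0.29 × 0.31, so 0.0899 mm².
Toolpath length = 316 cm³ / 0.0899 mm² = 316000 / 0.0899 = 3515016.7 mm.
Print-move time: 3515016.7 / 120 → 29291.8 s.
29291.8 s = 8.14 hours.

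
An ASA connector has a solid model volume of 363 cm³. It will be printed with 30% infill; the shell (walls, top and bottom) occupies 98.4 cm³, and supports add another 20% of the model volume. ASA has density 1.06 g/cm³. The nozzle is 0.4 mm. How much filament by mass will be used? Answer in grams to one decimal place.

265.4 g

Interior volume: 363 − 98.4 → 264.6 cm³.
Infill volume: 0.30 × 264.6 → 79.38 cm³.
Support = 0.20 × 363, so 72.6 cm³.
Total printed volume = 98.4 + 79.38 + 72.6 = 250.38 cm³.
Mass: 250.38 × 1.06 → 265.4028 g.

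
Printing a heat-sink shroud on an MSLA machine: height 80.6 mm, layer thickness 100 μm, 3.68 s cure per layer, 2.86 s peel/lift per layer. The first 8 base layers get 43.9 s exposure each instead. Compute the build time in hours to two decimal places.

Layers = ⌈80.6/0.1⌉ = 806.
Burn-in layers = 8 × (43.9 + 2.86) = 374.08 s.
Regular layers: 798 × (3.68 + 2.86) → 5218.92 s.
Sum: 374.08 + 5218.92 = 5593 s → 1.55 hours.

1.55 hours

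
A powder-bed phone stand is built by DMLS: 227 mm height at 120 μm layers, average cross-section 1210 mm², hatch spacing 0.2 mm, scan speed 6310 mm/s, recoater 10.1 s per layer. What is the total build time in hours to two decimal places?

5.81 hours

Layer count = ceil(227 / 0.12) = 1892.
Scan path per layer: 1210 / 0.2 → 6050 mm.
Scan time per layer = 6050 / 6310, so 0.9588 s.
Layer cycle: 0.9588 + 10.1 → 11.0588 s.
Total: 1892 × 11.0588 s = 20923.2496 s → 5.81 hours.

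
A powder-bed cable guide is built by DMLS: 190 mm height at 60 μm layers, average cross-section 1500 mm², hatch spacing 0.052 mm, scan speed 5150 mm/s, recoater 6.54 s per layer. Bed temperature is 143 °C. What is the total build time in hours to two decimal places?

Number of layers: 190 / 0.06 → 3167 (rounded up).
Scan path per layer: 1500 / 0.052 → 28846.2 mm.
Scan time per layer: 28846.2 / 5150 → 5.6012 s.
Per-layer time: 5.6012 + 6.54 → 12.1412 s.
Build time = 3167 × 12.1412 = 38451.1804 s = 10.68 hours.

10.68 hours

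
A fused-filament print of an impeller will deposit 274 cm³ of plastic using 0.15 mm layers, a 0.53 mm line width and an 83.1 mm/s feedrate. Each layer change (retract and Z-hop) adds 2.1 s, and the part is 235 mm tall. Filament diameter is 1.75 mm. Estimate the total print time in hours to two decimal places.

12.43 hours

Line area = 0.15 × 0.53, so 0.0795 mm².
Total extruded path = 274000/0.0795 = 3446540.9 mm.
Print-move time = 3446540.9 / 83.1, so 41474.6 s.
Layers = ⌈235/0.15⌉ = 1567.
Layer-change overhead = 1567 × 2.1 = 3290.7 s.
Altogether 41474.6 + 3290.7 = 44765.3 s, i.e. 12.43 hours.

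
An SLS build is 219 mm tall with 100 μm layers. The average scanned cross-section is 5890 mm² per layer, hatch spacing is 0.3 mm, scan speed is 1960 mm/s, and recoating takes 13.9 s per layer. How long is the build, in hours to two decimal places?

Layers = ⌈219/0.1⌉ = 2190.
Hatch length per layer = 5890 / 0.3 = 19633.3 mm.
Laser time per layer: 19633.3 / 1960 → 10.017 s.
Time per layer = 10.017 + 13.9 = 23.917 s.
Build time = 2190 × 23.917 = 52378.23 s = 14.55 hours.

14.55 hours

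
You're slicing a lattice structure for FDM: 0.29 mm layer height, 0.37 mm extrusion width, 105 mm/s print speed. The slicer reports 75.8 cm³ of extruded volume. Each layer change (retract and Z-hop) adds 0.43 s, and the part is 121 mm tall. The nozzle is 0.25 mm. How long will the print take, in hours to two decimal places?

1.92 hours

Extrusion cross-section: 0.29 × 0.37 → 0.1073 mm².
Total extruded path = 75800/0.1073 = 706430.6 mm.
Time extruding = 706430.6 / 105, so 6727.9 s.
Layer count = ceil(121 / 0.29) = 418.
Layer-change overhead = 418 × 0.43, so 179.74 s.
Altogether 6727.9 + 179.74 = 6907.64 s, i.e. 1.92 hours.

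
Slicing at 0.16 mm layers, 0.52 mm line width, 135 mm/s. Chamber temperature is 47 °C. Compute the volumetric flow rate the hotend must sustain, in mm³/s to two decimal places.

Bead cross-section = 0.16 × 0.52 = 0.0832 mm².
Volumetric flow = 135 × 0.0832 = 11.23 mm³/s.

11.23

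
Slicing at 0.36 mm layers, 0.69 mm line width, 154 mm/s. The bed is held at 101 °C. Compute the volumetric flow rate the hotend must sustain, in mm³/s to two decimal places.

38.25

Extrusion cross-section = 0.36 × 0.69, so 0.2484 mm².
Q = v·A = 154 × 0.2484 = 38.25 mm³/s.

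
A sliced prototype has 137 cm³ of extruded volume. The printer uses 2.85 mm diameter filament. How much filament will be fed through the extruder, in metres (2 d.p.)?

A = π r² = π × 1.425² = 6.3794 mm².
Length = 137 cm³ / 6.3794 mm² = 137000 / 6.3794 = 21475.37 mm = 21.48 m.

21.48 m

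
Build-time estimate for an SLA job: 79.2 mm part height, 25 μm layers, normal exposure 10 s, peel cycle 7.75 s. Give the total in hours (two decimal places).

Number of layers: 79.2 / 0.025 → 3168 (rounded up).
Cycle time = 10 + 7.75, so 17.75 s.
Total = 3168 × 17.75 = 56232 s = 15.62 hours.

15.62 hours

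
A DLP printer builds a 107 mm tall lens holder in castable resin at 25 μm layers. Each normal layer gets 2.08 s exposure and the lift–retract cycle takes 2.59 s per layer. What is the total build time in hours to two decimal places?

5.55 hours

Layer count = ceil(107 / 0.025) = 4280.
Cycle time = 2.08 + 2.59, so 4.67 s.
Build time: 4280 × 4.67 s = 19987.6 s, i.e. 5.55 hours.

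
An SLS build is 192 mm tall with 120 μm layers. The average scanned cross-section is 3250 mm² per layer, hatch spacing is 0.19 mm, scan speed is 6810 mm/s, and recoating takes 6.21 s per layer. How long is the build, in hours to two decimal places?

3.88 hours

Layers = ⌈192/0.12⌉ = 1600.
Hatch length per layer: 3250 / 0.19 → 17105.3 mm.
Laser time per layer = 17105.3 / 6810 = 2.5118 s.
Layer cycle: 2.5118 + 6.21 → 8.7218 s.
Build time = 1600 × 8.7218 = 13954.88 s = 3.88 hours.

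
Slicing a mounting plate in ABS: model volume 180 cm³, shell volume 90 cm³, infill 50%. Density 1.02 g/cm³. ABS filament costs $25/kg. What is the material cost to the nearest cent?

Infill region = 180 − 90, so 90 cm³.
Infill deposited = 0.50 × 90, so 45 cm³.
Total printed volume: 90 + 45 → 135 cm³.
Mass = 135 × 1.02 = 137.7 g.
Cost = 137.7 g / 1000 × $25/kg = $3.44.

$3.44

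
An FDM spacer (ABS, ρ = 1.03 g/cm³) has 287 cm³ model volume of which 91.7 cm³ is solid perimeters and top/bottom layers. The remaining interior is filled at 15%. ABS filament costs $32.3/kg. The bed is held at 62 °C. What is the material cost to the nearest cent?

Infill region: 287 − 91.7 → 195.3 cm³.
Infill volume = 0.15 × 195.3, so 29.295 cm³.
Total printed volume = 91.7 + 29.295, so 120.995 cm³.
Mass = 120.995 × 1.03 = 124.62485 g.
Cost = 124.62485 g / 1000 × $32.3/kg = $4.03.

$4.03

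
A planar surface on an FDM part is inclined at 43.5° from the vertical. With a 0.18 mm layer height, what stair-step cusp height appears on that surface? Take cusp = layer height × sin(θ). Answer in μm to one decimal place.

h_c = t·sin θ = 0.18 × 0.6884 = 0.123912 mm (123.9 μm).

123.9 μm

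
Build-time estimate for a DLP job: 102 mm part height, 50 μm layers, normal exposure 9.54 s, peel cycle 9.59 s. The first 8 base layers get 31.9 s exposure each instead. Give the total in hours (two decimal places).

Layers = ⌈102/0.05⌉ = 2040.
Base layers = 8 × (31.9 + 9.59) = 331.92 s.
Regular layers = 2032 × (9.54 + 9.59) = 38872.16 s.
Sum: 331.92 + 38872.16 = 39204.08 s → 10.89 hours.

10.89 hours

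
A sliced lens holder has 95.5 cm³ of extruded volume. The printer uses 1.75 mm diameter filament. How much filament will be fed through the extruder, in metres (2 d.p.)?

A = π r² = π × 0.875² = 2.4053 mm².
L = 95500 mm³ / 2.4053 mm² = 39703.99 mm, i.e. 39.70 m.

39.70 m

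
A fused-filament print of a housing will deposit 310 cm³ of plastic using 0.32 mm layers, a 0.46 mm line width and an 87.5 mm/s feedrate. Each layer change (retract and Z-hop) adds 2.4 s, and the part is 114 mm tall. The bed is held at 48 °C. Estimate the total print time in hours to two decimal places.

Line area: 0.32 × 0.46 → 0.1472 mm².
Toolpath length = 310 cm³ / 0.1472 mm² = 310000 / 0.1472 = 2105978.3 mm.
Extrusion time = 2105978.3 / 87.5, so 24068.3 s.
Layers = ⌈114/0.32⌉ = 357.
Z-hop total: 357 × 2.4 → 856.8 s.
Total = 24068.3 + 856.8 = 24925.1 s = 6.92 hours.

6.92 hours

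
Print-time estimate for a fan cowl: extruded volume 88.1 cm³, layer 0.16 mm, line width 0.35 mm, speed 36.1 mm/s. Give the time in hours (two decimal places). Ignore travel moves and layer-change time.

12.11 hours

Extrusion cross-section: 0.16 × 0.35 → 0.056 mm².
Path length: 88100 mm³ / 0.056 mm² → 1573214.3 mm.
Extrusion time = 1573214.3 / 36.1, so 43579.3 s.
Converting: 43579.3 s = 12.11 hours.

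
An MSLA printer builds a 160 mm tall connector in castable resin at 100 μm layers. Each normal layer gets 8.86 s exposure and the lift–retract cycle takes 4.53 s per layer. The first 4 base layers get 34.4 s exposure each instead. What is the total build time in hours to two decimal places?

Number of layers: 160 / 0.1 → 1600 (rounded up).
Bottom layers = 4 × (34.4 + 4.53), so 155.72 s.
Normal layers = 1596 × (8.86 + 4.53), so 21370.44 s.
Total = 155.72 + 21370.44 = 21526.16 s = 5.98 hours.

5.98 hours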